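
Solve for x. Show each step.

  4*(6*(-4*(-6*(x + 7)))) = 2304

Step 1. [4*(6*(-4*(-6*(x + 7)))) = 2304] 4 out front; divide by 4 ⇒ div: 6*(-4*(-6*(x + 7))) = 576.
Step 2. [6*(-4*(-6*(x + 7))) = 576] LHS = 6·(…); ÷6 both sides. So div: -4*(-6*(x + 7)) = 96.
Step 3. [-4*(-6*(x + 7)) = 96] -4·(inner) — divide through by -4. So div: -6*(x + 7) = -24.
Step 4. [-6*(x + 7) = -24] divide by the outer -6, so div: x + 7 = 4.
Step 5. [x + 7 = 4] peel the +7: subtract 7 from each side. So sub: x = -3.

Answer: x ∈ {-3}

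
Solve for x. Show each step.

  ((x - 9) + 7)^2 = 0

Step 1. [((x - 9) + 7)^2 = 0] √ both sides: 0 ≥ 0 gives two branches ⇒ sqrt: (x - 9) + 7 = 0.
Step 2. [(x - 9) + 7 = 0] 7 comes off first (subtract 7). So sub: x - 9 = -7.
Step 3. [x - 9 = -7] the outer -9 inverts by adding 9. So sub: x = 2.

Answer: x ∈ {2}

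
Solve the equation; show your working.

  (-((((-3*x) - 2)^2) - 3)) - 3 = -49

Step 1. [(-((((-3*x) - 2)^2) - 3)) - 3 = -49] add 3: x sits inside (… - 3), so sub: -((((-3*x) - 2)^2) - 3) = -46.
Step 2. [-((((-3*x) - 2)^2) - 3) = -46] flip signs both sides ⇒ neg: (((-3*x) - 2)^2) - 3 = 46.
Step 3. [(((-3*x) - 2)^2) - 3 = 46] -3 is outermost — add 3 both sides. So sub: ((-3*x) - 2)^2 = 49.
Step 4. [((-3*x) - 2)^2 = 49] LHS squared, RHS 49 ≥ 0: apply √ (±). So sqrt: (-3*x) - 2 = 7 or -7.
Step 5. [(-3*x) - 2 = 7 or -7] -2 is outermost — add 2 both sides. So sub: -3*x = 9 or -5.
Step 6. [-3*x = 9 or -5] divide by the outer -3 ⇒ div: x = -3 or 5/3.

Answer: x ∈ {-3, 5/3}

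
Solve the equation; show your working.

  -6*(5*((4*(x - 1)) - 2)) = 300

Step 1. [-6*(5*((4*(x - 1)) - 2)) = 300] LHS = -6·(…); ÷-6 both sides ⇒ div: 5*((4*(x - 1)) - 2) = -50.
Step 2. [5*((4*(x - 1)) - 2) = -50] LHS = 5·(…); ÷5 both sides. So div: (4*(x - 1)) - 2 = -10.
Step 3. [(4*(x - 1)) - 2 = -10] peel the -2: add 2 from each side, so sub: 4*(x - 1) = -8.
Step 4. [4*(x - 1) = -8] 4 out front; divide by 4 ⇒ div: x - 1 = -2.
Step 5. [x - 1 = -2] peel the -1: add 1 from each side ⇒ sub: x = -1.

Answer: x ∈ {-1}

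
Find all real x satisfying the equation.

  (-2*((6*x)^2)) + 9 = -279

Step 1. [(-2*((6*x)^2)) + 9 = -279] the outer +9 inverts by subtracting 9. So sub: -2*((6*x)^2) = -288.
Step 2. [-2*((6*x)^2) = -288] divide by the outer -2, so div: (6*x)^2 = 144.
Step 3. [(6*x)^2 = 144] LHS squared, RHS 144 ≥ 0: apply √ (±) ⇒ sqrt: 6*x = 12 or -12.
Step 4. [6*x = 12 or -12] 6 out front; divide by 6. So div: x = 2 or -2.

Answer: x ∈ {-2, 2}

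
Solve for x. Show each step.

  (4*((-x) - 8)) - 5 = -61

Step 1. [(4*((-x) - 8)) - 5 = -61] the outer -5 inverts by adding 5. So sub: 4*((-x) - 8) = -56.
Step 2. [4*((-x) - 8) = -56] 4·(inner) — divide through by 4 ⇒ div: (-x) - 8 = -14.
Step 3. [(-x) - 8 = -14] peel the -8: add 8 from each side ⇒ sub: -x = -6.
Step 4. [-x = -6] LHS negated; negate both sides ⇒ neg: x = 6.

Answer: x ∈ {6}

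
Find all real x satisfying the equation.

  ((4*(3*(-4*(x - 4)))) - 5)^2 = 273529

Step 1. [((4*(3*(-4*(x - 4)))) - 5)^2 = 273529] 273529 ≥ 0, LHS is (·)² — take ±√, so sqrt: (4*(3*(-4*(x - 4)))) - 5 = 523 or -523.
Step 2. [(4*(3*(-4*(x - 4)))) - 5 = 523 or -523] peel the -5: add 5 from each side, so sub: 4*(3*(-4*(x - 4))) = 528 or -518.
Step 3. [4*(3*(-4*(x - 4))) = 528 or -518] leading coefficient 4: divide by 4 ⇒ div: 3*(-4*(x - 4)) = 132 or -259/2.
Step 4. [3*(-4*(x - 4)) = 132 or -259/2] LHS = 3·(…); ÷3 both sides, so div: -4*(x - 4) = 44 or -259/6.
Step 5. [-4*(x - 4) = 44 or -259/6] -4·(inner) — divide through by -4 ⇒ div: x - 4 = -11 or 259/24.
Step 6. [x - 4 = -11 or 259/24] add 4: x sits inside (… - 4). So sub: x = -7 or 355/24.

Answer: x ∈ {-7, 355/24}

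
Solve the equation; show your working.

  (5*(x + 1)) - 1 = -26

Step 1. [(5*(x + 1)) - 1 = -26] -1 is outermost — add 1 both sides. So sub: 5*(x + 1) = -25.
Step 2. [5*(x + 1) = -25] LHS = 5·(…); ÷5 both sides, so div: x + 1 = -5.
Step 3. [x + 1 = -5] the outer +1 inverts by subtracting 1. So sub: x = -6.

Answer: x ∈ {-6}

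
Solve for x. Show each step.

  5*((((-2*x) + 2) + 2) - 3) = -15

Step 1. [5*((((-2*x) + 2) + 2) - 3) = -15] divide by the outer 5 ⇒ div: (((-2*x) + 2) + 2) - 3 = -3.
Step 2. [(((-2*x) + 2) + 2) - 3 = -3] peel the -3: add 3 from each side, so sub: ((-2*x) + 2) + 2 = 0.
Step 3. [((-2*x) + 2) + 2 = 0] the outer +2 inverts by subtracting 2. So sub: (-2*x) + 2 = -2.
Step 4. [(-2*x) + 2 = -2] common factor -2 (LHS and -2) — divide through ⇒ factor: x - 1 = 1.
Step 5. [x - 1 = 1] 1 comes off first (add 1). So sub: x = 2.

Answer: x ∈ {2}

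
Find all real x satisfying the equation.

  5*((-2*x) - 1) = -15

Step 1. [5*((-2*x) - 1) = -15] LHS = 5·(…); ÷5 both sides. So div: (-2*x) - 1 = -3.
Step 2. [(-2*x) - 1 = -3] peel the -1: add 1 from each side ⇒ sub: -2*x = -2.
Step 3. [-2*x = -2] divide by the outer -2 ⇒ div: x = 1.

Answer: x ∈ {1}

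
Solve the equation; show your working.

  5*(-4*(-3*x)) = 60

Step 1. [5*(-4*(-3*x)) = 60] 5·(inner) — divide through by 5, so div: -4*(-3*x) = 12.
Step 2. [-4*(-3*x) = 12] -4·(inner) — divide through by -4. So div: -3*x = -3.
Step 3. [-3*x = -3] LHS = -3·(…); ÷-3 both sides, so div: x = 1.

Answer: x ∈ {1}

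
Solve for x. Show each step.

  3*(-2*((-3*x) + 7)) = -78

Step 1. [3*(-2*((-3*x) + 7)) = -78] LHS = 3·(…); ÷3 both sides ⇒ div: -2*((-3*x) + 7) = -26.
Step 2. [-2*((-3*x) + 7) = -26] divide by the outer -2, so div: (-3*x) + 7 = 13.
Step 3. [(-3*x) + 7 = 13] the outer +7 inverts by subtracting 7 ⇒ sub: -3*x = 6.
Step 4. [-3*x = 6] divide by the outer -3, so div: x = -2.

Answer: x ∈ {-2}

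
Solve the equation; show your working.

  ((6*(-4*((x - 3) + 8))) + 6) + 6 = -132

Step 1. [((6*(-4*((x - 3) + 8))) + 6) + 6 = -132] the outer +6 inverts by subtracting 6. So sub: (6*(-4*((x - 3) + 8))) + 6 = -138.
Step 2. [(6*(-4*((x - 3) + 8))) + 6 = -138] common factor 6 (LHS and -138) — divide through. So factor: (-4*((x - 3) + 8)) + 1 = -23.
Step 3. [(-4*((x - 3) + 8)) + 1 = -23] peel the +1: subtract 1 from each side ⇒ sub: -4*((x - 3) + 8) = -24.
Step 4. [-4*((x - 3) + 8) = -24] divide by the outer -4 ⇒ div: (x - 3) + 8 = 6.
Step 5. [(x - 3) + 8 = 6] peel the +8: subtract 8 from each side, so sub: x - 3 = -2.
Step 6. [x - 3 = -2] the outer -3 inverts by adding 3 ⇒ sub: x = 1.

Answer: x ∈ {1}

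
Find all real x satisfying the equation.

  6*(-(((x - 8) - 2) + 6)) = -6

Step 1. [6*(-(((x - 8) - 2) + 6)) = -6] LHS = 6·(…); ÷6 both sides ⇒ div: -(((x - 8) - 2) + 6) = -1.
Step 2. [-(((x - 8) - 2) + 6) = -1] leading − — multiply by −1 ⇒ neg: ((x - 8) - 2) + 6 = 1.
Step 3. [((x - 8) - 2) + 6 = 1] +6 is outermost — subtract 6 both sides ⇒ sub: (x - 8) - 2 = -5.
Step 4. [(x - 8) - 2 = -5] -2 is outermost — add 2 both sides ⇒ sub: x - 8 = -3.
Step 5. [x - 8 = -3] peel the -8: add 8 from each side, so sub: x = 5.

Answer: x ∈ {5}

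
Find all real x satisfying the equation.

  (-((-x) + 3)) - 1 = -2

Step 1. [(-((-x) + 3)) - 1 = -2] peel the -1: add 1 from each side, so sub: -((-x) + 3) = -1.
Step 2. [-((-x) + 3) = -1] leading − — multiply by −1, so neg: (-x) + 3 = 1.
Step 3. [(-x) + 3 = 1] +3 is outermost — subtract 3 both sides ⇒ sub: -x = -2.
Step 4. [-x = -2] flip signs both sides, so neg: x = 2.

Answer: x ∈ {2}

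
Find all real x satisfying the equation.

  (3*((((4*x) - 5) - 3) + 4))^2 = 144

Step 1. [(3*((((4*x) - 5) - 3) + 4))^2 = 144] LHS squared, RHS 144 ≥ 0: apply √ (±) ⇒ sqrt: 3*((((4*x) - 5) - 3) + 4) = 12 or -12.
Step 2. [3*((((4*x) - 5) - 3) + 4) = 12 or -12] 3·(inner) — divide through by 3. So div: (((4*x) - 5) - 3) + 4 = 4 or -4.
Step 3. [(((4*x) - 5) - 3) + 4 = 4 or -4] +4 is outermost — subtract 4 both sides ⇒ sub: ((4*x) - 5) - 3 = 0 or -8.
Step 4. [((4*x) - 5) - 3 = 0 or -8] add 3: x sits inside (… - 3). So sub: (4*x) - 5 = 3 or -5.
Step 5. [(4*x) - 5 = 3 or -5] add 5: x sits inside (… - 5) ⇒ sub: 4*x = 8 or 0.
Step 6. [4*x = 8 or 0] leading coefficient 4: divide by 4. So div: x = 2 or 0.

Answer: x ∈ {0, 2}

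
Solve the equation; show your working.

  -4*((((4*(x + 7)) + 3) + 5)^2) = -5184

Step 1. [-4*((((4*(x + 7)) + 3) + 5)^2) = -5184] -4·(inner) — divide through by -4, so div: (((4*(x + 7)) + 3) + 5)^2 = 1296.
Step 2. [(((4*(x + 7)) + 3) + 5)^2 = 1296] LHS squared, RHS 1296 ≥ 0: apply √ (±), so sqrt: ((4*(x + 7)) + 3) + 5 = 36 or -36.
Step 3. [((4*(x + 7)) + 3) + 5 = 36 or -36] 5 comes off first (subtract 5) ⇒ sub: (4*(x + 7)) + 3 = 31 or -41.
Step 4. [(4*(x + 7)) + 3 = 31 or -41] subtract 3: x sits inside (… + 3). So sub: 4*(x + 7) = 28 or -44.
Step 5. [4*(x + 7) = 28 or -44] 4·(inner) — divide through by 4. So div: x + 7 = 7 or -11.
Step 6. [x + 7 = 7 or -11] subtract 7: x sits inside (… + 7). So sub: x = 0 or -18.

Answer: x ∈ {-18, 0}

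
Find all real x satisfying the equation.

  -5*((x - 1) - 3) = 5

Step 1. [-5*((x - 1) - 3) = 5] leading coefficient -5: divide by -5, so div: (x - 1) - 3 = -1.
Step 2. [(x - 1) - 3 = -1] 3 comes off first (add 3), so sub: x - 1 = 2.
Step 3. [x - 1 = 2] peel the -1: add 1 from each side. So sub: x = 3.

Answer: x ∈ {3}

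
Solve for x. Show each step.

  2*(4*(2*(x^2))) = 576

Step 1. [2*(4*(2*(x^2))) = 576] leading coefficient 2: divide by 2 ⇒ div: 4*(2*(x^2)) = 288.
Step 2. [4*(2*(x^2)) = 288] LHS = 4·(…); ÷4 both sides. So div: 2*(x^2) = 72.
Step 3. [2*(x^2) = 72] 2·(inner) — divide through by 2 ⇒ div: x^2 = 36.
Step 4. [x^2 = 36] 36 ≥ 0, LHS is (·)² — take ±√, so sqrt: x = 6 or -6.

Answer: x ∈ {-6, 6}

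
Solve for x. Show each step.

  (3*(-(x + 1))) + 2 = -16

Step 1. [(3*(-(x + 1))) + 2 = -16] +2 is outermost — subtract 2 both sides. So sub: 3*(-(x + 1)) = -18.
Step 2. [3*(-(x + 1)) = -18] leading coefficient 3: divide by 3. So div: -(x + 1) = -6.
Step 3. [-(x + 1) = -6] LHS negated; negate both sides, so neg: x + 1 = 6.
Step 4. [x + 1 = 6] the outer +1 inverts by subtracting 1 ⇒ sub: x = 5.

Answer: x ∈ {5}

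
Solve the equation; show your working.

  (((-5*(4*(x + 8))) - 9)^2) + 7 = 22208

Step 1. [(((-5*(4*(x + 8))) - 9)^2) + 7 = 22208] subtract 7: x sits inside (… + 7). So sub: ((-5*(4*(x + 8))) - 9)^2 = 22201.
Step 2. [((-5*(4*(x + 8))) - 9)^2 = 22201] √ both sides: 22201 ≥ 0 gives two branches, so sqrt: (-5*(4*(x + 8))) - 9 = 149 or -149.
Step 3. [(-5*(4*(x + 8))) - 9 = 149 or -149] peel the -9: add 9 from each side. So sub: -5*(4*(x + 8)) = 158 or -140.
Step 4. [-5*(4*(x + 8)) = 158 or -140] leading coefficient -5: divide by -5 ⇒ div: 4*(x + 8) = -158/5 or 28.
Step 5. [4*(x + 8) = -158/5 or 28] LHS = 4·(…); ÷4 both sides. So div: x + 8 = -79/10 or 7.
Step 6. [x + 8 = -79/10 or 7] subtract 8: x sits inside (… + 8). So sub: x = -159/10 or -1.

Answer: x ∈ {-159/10, -1}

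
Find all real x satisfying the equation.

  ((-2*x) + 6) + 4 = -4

Step 1. [((-2*x) + 6) + 4 = -4] the outer +4 inverts by subtracting 4 ⇒ sub: (-2*x) + 6 = -8.
Step 2. [(-2*x) + 6 = -8] -2 divides every term; factor it out, so factor: x - 3 = 4.
Step 3. [x - 3 = 4] peel the -3: add 3 from each side ⇒ sub: x = 7.

Answer: x ∈ {7}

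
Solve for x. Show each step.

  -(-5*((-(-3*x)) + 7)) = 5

Step 1. [-(-5*((-(-3*x)) + 7)) = 5] flip signs both sides, so neg: -5*((-(-3*x)) + 7) = -5.
Step 2. [-5*((-(-3*x)) + 7) = -5] -5 out front; divide by -5. So div: (-(-3*x)) + 7 = 1.
Step 3. [(-(-3*x)) + 7 = 1] 7 comes off first (subtract 7) ⇒ sub: -(-3*x) = -6.
Step 4. [-(-3*x) = -6] flip signs both sides. So neg: -3*x = 6.
Step 5. [-3*x = 6] divide by the outer -3, so div: x = -2.

Answer: x ∈ {-2}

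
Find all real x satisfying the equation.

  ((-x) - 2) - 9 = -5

Step 1. [((-x) - 2) - 9 = -5] peel the -9: add 9 from each side ⇒ sub: (-x) - 2 = 4.
Step 2. [(-x) - 2 = 4] the outer -2 inverts by adding 2. So sub: -x = 6.
Step 3. [-x = 6] LHS negated; negate both sides, so neg: x = -6.

Answer: x ∈ {-6}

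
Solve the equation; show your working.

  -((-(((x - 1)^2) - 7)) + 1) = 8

Step 1. [-((-(((x - 1)^2) - 7)) + 1) = 8] LHS negated; negate both sides, so neg: (-(((x - 1)^2) - 7)) + 1 = -8.
Step 2. [(-(((x - 1)^2) - 7)) + 1 = -8] +1 is outermost — subtract 1 both sides. So sub: -(((x - 1)^2) - 7) = -9.
Step 3. [-(((x - 1)^2) - 7) = -9] flip signs both sides ⇒ neg: ((x - 1)^2) - 7 = 9.
Step 4. [((x - 1)^2) - 7 = 9] 7 comes off first (add 7) ⇒ sub: (x - 1)^2 = 16.
Step 5. [(x - 1)^2 = 16] LHS squared, RHS 16 ≥ 0: apply √ (±) ⇒ sqrt: x - 1 = 4 or -4.
Step 6. [x - 1 = 4 or -4] 1 comes off first (add 1), so sub: x = 5 or -3.

Answer: x ∈ {-3, 5}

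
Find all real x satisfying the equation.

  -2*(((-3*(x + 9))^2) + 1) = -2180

Step 1. [-2*(((-3*(x + 9))^2) + 1) = -2180] -2 out front; divide by -2 ⇒ div: ((-3*(x + 9))^2) + 1 = 1090.
Step 2. [((-3*(x + 9))^2) + 1 = 1090] the outer +1 inverts by subtracting 1, so sub: (-3*(x + 9))^2 = 1089.
Step 3. [(-3*(x + 9))^2 = 1089] LHS squared, RHS 1089 ≥ 0: apply √ (±), so sqrt: -3*(x + 9) = 33 or -33.
Step 4. [-3*(x + 9) = 33 or -33] -3·(inner) — divide through by -3, so div: x + 9 = -11 or 11.
Step 5. [x + 9 = -11 or 11] 9 comes off first (subtract 9) ⇒ sub: x = -20 or 2.

Answer: x ∈ {-20, 2}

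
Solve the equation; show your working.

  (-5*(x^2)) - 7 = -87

Step 1. [(-5*(x^2)) - 7 = -87] -7 is outermost — add 7 both sides, so sub: -5*(x^2) = -80.
Step 2. [-5*(x^2) = -80] -5 out front; divide by -5, so div: x^2 = 16.
Step 3. [x^2 = 16] √ both sides: 16 ≥ 0 gives two branches ⇒ sqrt: x = 4 or -4.

Answer: x ∈ {-4, 4}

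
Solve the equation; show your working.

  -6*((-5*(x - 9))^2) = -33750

Step 1. [-6*((-5*(x - 9))^2) = -33750] leading coefficient -6: divide by -6. So div: (-5*(x - 9))^2 = 5625.
Step 2. [(-5*(x - 9))^2 = 5625] √ both sides: 5625 ≥ 0 gives two branches ⇒ sqrt: -5*(x - 9) = 75 or -75.
Step 3. [-5*(x - 9) = 75 or -75] LHS = -5·(…); ÷-5 both sides ⇒ div: x - 9 = -15 or 15.
Step 4. [x - 9 = -15 or 15] peel the -9: add 9 from each side. So sub: x = -6 or 24.

Answer: x ∈ {-6, 24}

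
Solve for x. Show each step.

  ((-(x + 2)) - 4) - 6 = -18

Step 1. [((-(x + 2)) - 4) - 6 = -18] -6 is outermost — add 6 both sides, so sub: (-(x + 2)) - 4 = -12.
Step 2. [(-(x + 2)) - 4 = -12] peel the -4: add 4 from each side ⇒ sub: -(x + 2) = -8.
Step 3. [-(x + 2) = -8] leading − — multiply by −1 ⇒ neg: x + 2 = 8.
Step 4. [x + 2 = 8] +2 is outermost — subtract 2 both sides. So sub: x = 6.

Answer: x ∈ {6}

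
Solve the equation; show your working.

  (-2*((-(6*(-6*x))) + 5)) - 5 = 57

Step 1. [(-2*((-(6*(-6*x))) + 5)) - 5 = 57] -5 is outermost — add 5 both sides. So sub: -2*((-(6*(-6*x))) + 5) = 62.
Step 2. [-2*((-(6*(-6*x))) + 5) = 62] divide by the outer -2. So div: (-(6*(-6*x))) + 5 = -31.
Step 3. [(-(6*(-6*x))) + 5 = -31] 5 comes off first (subtract 5). So sub: -(6*(-6*x)) = -36.
Step 4. [-(6*(-6*x)) = -36] flip signs both sides, so neg: 6*(-6*x) = 36.
Step 5. [6*(-6*x) = 36] divide by the outer 6, so div: -6*x = 6.
Step 6. [-6*x = 6] leading coefficient -6: divide by -6, so div: x = -1.

Answer: x ∈ {-1}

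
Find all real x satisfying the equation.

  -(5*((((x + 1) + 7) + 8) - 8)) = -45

Step 1. [-(5*((((x + 1) + 7) + 8) - 8)) = -45] flip signs both sides ⇒ neg: 5*((((x + 1) + 7) + 8) - 8) = 45.
Step 2. [5*((((x + 1) + 7) + 8) - 8) = 45] 5 out front; divide by 5 ⇒ div: (((x + 1) + 7) + 8) - 8 = 9.
Step 3. [(((x + 1) + 7) + 8) - 8 = 9] peel the -8: add 8 from each side. So sub: ((x + 1) + 7) + 8 = 17.
Step 4. [((x + 1) + 7) + 8 = 17] subtract 8: x sits inside (… + 8). So sub: (x + 1) + 7 = 9.
Step 5. [(x + 1) + 7 = 9] 7 comes off first (subtract 7) ⇒ sub: x + 1 = 2.
Step 6. [x + 1 = 2] subtract 1: x sits inside (… + 1) ⇒ sub: x = 1.

Answer: x ∈ {1}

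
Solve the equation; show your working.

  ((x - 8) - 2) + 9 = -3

Step 1. [((x - 8) - 2) + 9 = -3] +9 is outermost — subtract 9 both sides, so sub: (x - 8) - 2 = -12.
Step 2. [(x - 8) - 2 = -12] -2 is outermost — add 2 both sides. So sub: x - 8 = -10.
Step 3. [x - 8 = -10] -8 is outermost — add 8 both sides, so sub: x = -2.

Answer: x ∈ {-2}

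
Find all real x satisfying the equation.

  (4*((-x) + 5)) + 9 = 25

Step 1. [(4*((-x) + 5)) + 9 = 25] 9 comes off first (subtract 9), so sub: 4*((-x) + 5) = 16.
Step 2. [4*((-x) + 5) = 16] leading coefficient 4: divide by 4, so div: (-x) + 5 = 4.
Step 3. [(-x) + 5 = 4] 5 comes off first (subtract 5), so sub: -x = -1.
Step 4. [-x = -1] flip signs both sides, so neg: x = 1.

Answer: x ∈ {1}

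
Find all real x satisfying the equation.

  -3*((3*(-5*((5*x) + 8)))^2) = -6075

Step 1. [-3*((3*(-5*((5*x) + 8)))^2) = -6075] divide by the outer -3 ⇒ div: (3*(-5*((5*x) + 8)))^2 = 2025.
Step 2. [(3*(-5*((5*x) + 8)))^2 = 2025] √ both sides: 2025 ≥ 0 gives two branches. So sqrt: 3*(-5*((5*x) + 8)) = 45 or -45.
Step 3. [3*(-5*((5*x) + 8)) = 45 or -45] LHS = 3·(…); ÷3 both sides. So div: -5*((5*x) + 8) = 15 or -15.
Step 4. [-5*((5*x) + 8) = 15 or -15] -5 out front; divide by -5. So div: (5*x) + 8 = -3 or 3.
Step 5. [(5*x) + 8 = -3 or 3] +8 is outermost — subtract 8 both sides. So sub: 5*x = -11 or -5.
Step 6. [5*x = -11 or -5] LHS = 5·(…); ÷5 both sides ⇒ div: x = -11/5 or -1.

Answer: x ∈ {-11/5, -1}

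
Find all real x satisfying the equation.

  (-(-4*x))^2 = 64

Step 1. [(-(-4*x))^2 = 64] 64 ≥ 0, LHS is (·)² — take ±√, so sqrt: -(-4*x) = 8 or -8.
Step 2. [-(-4*x) = 8 or -8] leading − — multiply by −1 ⇒ neg: -4*x = -8 or 8.
Step 3. [-4*x = -8 or 8] divide by the outer -4, so div: x = 2 or -2.

Answer: x ∈ {-2, 2}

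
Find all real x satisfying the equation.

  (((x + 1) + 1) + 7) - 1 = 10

Step 1. [(((x + 1) + 1) + 7) - 1 = 10] peel the -1: add 1 from each side ⇒ sub: ((x + 1) + 1) + 7 = 11.
Step 2. [((x + 1) + 1) + 7 = 11] +7 is outermost — subtract 7 both sides ⇒ sub: (x + 1) + 1 = 4.
Step 3. [(x + 1) + 1 = 4] +1 is outermost — subtract 1 both sides, so sub: x + 1 = 3.
Step 4. [x + 1 = 3] peel the +1: subtract 1 from each side. So sub: x = 2.

Answer: x ∈ {2}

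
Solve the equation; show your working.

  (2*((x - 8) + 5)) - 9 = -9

Step 1. [(2*((x - 8) + 5)) - 9 = -9] add 9: x sits inside (… - 9), so sub: 2*((x - 8) + 5) = 0.
Step 2. [2*((x - 8) + 5) = 0] leading coefficient 2: divide by 2 ⇒ div: (x - 8) + 5 = 0.
Step 3. [(x - 8) + 5 = 0] 5 comes off first (subtract 5), so sub: x - 8 = -5.
Step 4. [x - 8 = -5] 8 comes off first (add 8) ⇒ sub: x = 3.

Answer: x ∈ {3}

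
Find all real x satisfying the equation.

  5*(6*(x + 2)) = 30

Step 1. [5*(6*(x + 2)) = 30] leading coefficient 5: divide by 5, so div: 6*(x + 2) = 6.
Step 2. [6*(x + 2) = 6] leading coefficient 6: divide by 6, so div: x + 2 = 1.
Step 3. [x + 2 = 1] +2 is outermost — subtract 2 both sides ⇒ sub: x = -1.

Answer: x ∈ {-1}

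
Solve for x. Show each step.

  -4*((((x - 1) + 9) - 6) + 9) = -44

Step 1. [-4*((((x - 1) + 9) - 6) + 9) = -44] divide by the outer -4. So div: (((x - 1) + 9) - 6) + 9 = 11.
Step 2. [(((x - 1) + 9) - 6) + 9 = 11] peel the +9: subtract 9 from each side. So sub: ((x - 1) + 9) - 6 = 2.
Step 3. [((x - 1) + 9) - 6 = 2] 6 comes off first (add 6), so sub: (x - 1) + 9 = 8.
Step 4. [(x - 1) + 9 = 8] the outer +9 inverts by subtracting 9, so sub: x - 1 = -1.
Step 5. [x - 1 = -1] the outer -1 inverts by adding 1. So sub: x = 0.

Answer: x ∈ {0}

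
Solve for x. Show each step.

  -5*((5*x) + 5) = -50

Step 1. [-5*((5*x) + 5) = -50] -5·(inner) — divide through by -5, so div: (5*x) + 5 = 10.
Step 2. [(5*x) + 5 = 10] 5 divides every term; factor it out, so factor: x + 1 = 2.
Step 3. [x + 1 = 2] subtract 1: x sits inside (… + 1), so sub: x = 1.

Answer: x ∈ {1}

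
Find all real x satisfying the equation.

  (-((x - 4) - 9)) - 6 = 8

Step 1. [(-((x - 4) - 9)) - 6 = 8] add 6: x sits inside (… - 6), so sub: -((x - 4) - 9) = 14.
Step 2. [-((x - 4) - 9) = 14] flip signs both sides. So neg: (x - 4) - 9 = -14.
Step 3. [(x - 4) - 9 = -14] -9 is outermost — add 9 both sides. So sub: x - 4 = -5.
Step 4. [x - 4 = -5] the outer -4 inverts by adding 4 ⇒ sub: x = -1.

Answer: x ∈ {-1}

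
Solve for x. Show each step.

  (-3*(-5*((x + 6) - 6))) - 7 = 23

Step 1. [(-3*(-5*((x + 6) - 6))) - 7 = 23] peel the -7: add 7 from each side, so sub: -3*(-5*((x + 6) - 6)) = 30.
Step 2. [-3*(-5*((x + 6) - 6)) = 30] leading coefficient -3: divide by -3, so div: -5*((x + 6) - 6) = -10.
Step 3. [-5*((x + 6) - 6) = -10] LHS = -5·(…); ÷-5 both sides, so div: (x + 6) - 6 = 2.
Step 4. [(x + 6) - 6 = 2] the outer -6 inverts by adding 6 ⇒ sub: x + 6 = 8.
Step 5. [x + 6 = 8] subtract 6: x sits inside (… + 6), so sub: x = 2.

Answer: x ∈ {2}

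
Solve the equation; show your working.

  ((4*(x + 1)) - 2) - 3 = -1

Step 1. [((4*(x + 1)) - 2) - 3 = -1] add 3: x sits inside (… - 3) ⇒ sub: (4*(x + 1)) - 2 = 2.
Step 2. [(4*(x + 1)) - 2 = 2] -2 is outermost — add 2 both sides. So sub: 4*(x + 1) = 4.
Step 3. [4*(x + 1) = 4] leading coefficient 4: divide by 4 ⇒ div: x + 1 = 1.
Step 4. [x + 1 = 1] 1 comes off first (subtract 1) ⇒ sub: x = 0.

Answer: x ∈ {0}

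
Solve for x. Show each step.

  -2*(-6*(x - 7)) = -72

Step 1. [-2*(-6*(x - 7)) = -72] LHS = -2·(…); ÷-2 both sides ⇒ div: -6*(x - 7) = 36.
Step 2. [-6*(x - 7) = 36] divide by the outer -6, so div: x - 7 = -6.
Step 3. [x - 7 = -6] add 7: x sits inside (… - 7) ⇒ sub: x = 1.

Answer: x ∈ {1}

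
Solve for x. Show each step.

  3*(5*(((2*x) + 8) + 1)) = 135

Step 1. [3*(5*(((2*x) + 8) + 1)) = 135] leading coefficient 3: divide by 3, so div: 5*(((2*x) + 8) + 1) = 45.
Step 2. [5*(((2*x) + 8) + 1) = 45] leading coefficient 5: divide by 5, so div: ((2*x) + 8) + 1 = 9.
Step 3. [((2*x) + 8) + 1 = 9] the outer +1 inverts by subtracting 1, so sub: (2*x) + 8 = 8.
Step 4. [(2*x) + 8 = 8] 8 comes off first (subtract 8), so sub: 2*x = 0.
Step 5. [2*x = 0] LHS = 2·(…); ÷2 both sides ⇒ div: x = 0.

Answer: x ∈ {0}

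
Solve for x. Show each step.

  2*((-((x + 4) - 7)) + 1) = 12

Step 1. [2*((-((x + 4) - 7)) + 1) = 12] 2 out front; divide by 2 ⇒ div: (-((x + 4) - 7)) + 1 = 6.
Step 2. [(-((x + 4) - 7)) + 1 = 6] +1 is outermost — subtract 1 both sides. So sub: -((x + 4) - 7) = 5.
Step 3. [-((x + 4) - 7) = 5] leading − — multiply by −1. So neg: (x + 4) - 7 = -5.
Step 4. [(x + 4) - 7 = -5] peel the -7: add 7 from each side ⇒ sub: x + 4 = 2.
Step 5. [x + 4 = 2] 4 comes off first (subtract 4) ⇒ sub: x = -2.

Answer: x ∈ {-2}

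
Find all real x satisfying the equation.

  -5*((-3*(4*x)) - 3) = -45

Step 1. [-5*((-3*(4*x)) - 3) = -45] LHS = -5·(…); ÷-5 both sides ⇒ div: (-3*(4*x)) - 3 = 9.
Step 2. [(-3*(4*x)) - 3 = 9] common factor -3 (LHS and 9) — divide through ⇒ factor: (4*x) + 1 = -3.
Step 3. [(4*x) + 1 = -3] peel the +1: subtract 1 from each side, so sub: 4*x = -4.
Step 4. [4*x = -4] LHS = 4·(…); ÷4 both sides. So div: x = -1.

Answer: x ∈ {-1}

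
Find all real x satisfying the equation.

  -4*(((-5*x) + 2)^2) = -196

Step 1. [-4*(((-5*x) + 2)^2) = -196] -4·(inner) — divide through by -4, so div: ((-5*x) + 2)^2 = 49.
Step 2. [((-5*x) + 2)^2 = 49] √ both sides: 49 ≥ 0 gives two branches, so sqrt: (-5*x) + 2 = 7 or -7.
Step 3. [(-5*x) + 2 = 7 or -7] peel the +2: subtract 2 from each side ⇒ sub: -5*x = 5 or -9.
Step 4. [-5*x = 5 or -9] -5 out front; divide by -5 ⇒ div: x = -1 or 9/5.

Answer: x ∈ {-1, 9/5}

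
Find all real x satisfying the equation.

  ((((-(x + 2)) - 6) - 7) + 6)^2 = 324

Step 1. [((((-(x + 2)) - 6) - 7) + 6)^2 = 324] LHS squared, RHS 324 ≥ 0: apply √ (±). So sqrt: (((-(x + 2)) - 6) - 7) + 6 = 18 or -18.
Step 2. [(((-(x + 2)) - 6) - 7) + 6 = 18 or -18] peel the +6: subtract 6 from each side, so sub: ((-(x + 2)) - 6) - 7 = 12 or -24.
Step 3. [((-(x + 2)) - 6) - 7 = 12 or -24] add 7: x sits inside (… - 7). So sub: (-(x + 2)) - 6 = 19 or -17.
Step 4. [(-(x + 2)) - 6 = 19 or -17] 6 comes off first (add 6). So sub: -(x + 2) = 25 or -11.
Step 5. [-(x + 2) = 25 or -11] flip signs both sides ⇒ neg: x + 2 = -25 or 11.
Step 6. [x + 2 = -25 or 11] subtract 2: x sits inside (… + 2) ⇒ sub: x = -27 or 9.

Answer: x ∈ {-27, 9}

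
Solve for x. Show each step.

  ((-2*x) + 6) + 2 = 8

Step 1. [((-2*x) + 6) + 2 = 8] +2 is outermost — subtract 2 both sides, so sub: (-2*x) + 6 = 6.
Step 2. [(-2*x) + 6 = 6] subtract 6: x sits inside (… + 6) ⇒ sub: -2*x = 0.
Step 3. [-2*x = 0] -2 out front; divide by -2, so div: x = 0.

Answer: x ∈ {0}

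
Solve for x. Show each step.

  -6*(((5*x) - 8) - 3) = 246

Step 1. [-6*(((5*x) - 8) - 3) = 246] -6·(inner) — divide through by -6. So div: ((5*x) - 8) - 3 = -41.
Step 2. [((5*x) - 8) - 3 = -41] the outer -3 inverts by adding 3. So sub: (5*x) - 8 = -38.
Step 3. [(5*x) - 8 = -38] peel the -8: add 8 from each side, so sub: 5*x = -30.
Step 4. [5*x = -30] 5 out front; divide by 5. So div: x = -6.

Answer: x ∈ {-6}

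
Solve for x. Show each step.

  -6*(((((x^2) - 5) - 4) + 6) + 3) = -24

Step 1. [-6*(((((x^2) - 5) - 4) + 6) + 3) = -24] -6·(inner) — divide through by -6 ⇒ div: ((((x^2) - 5) - 4) + 6) + 3 = 4.
Step 2. [((((x^2) - 5) - 4) + 6) + 3 = 4] the outer +3 inverts by subtracting 3 ⇒ sub: (((x^2) - 5) - 4) + 6 = 1.
Step 3. [(((x^2) - 5) - 4) + 6 = 1] the outer +6 inverts by subtracting 6, so sub: ((x^2) - 5) - 4 = -5.
Step 4. [((x^2) - 5) - 4 = -5] peel the -4: add 4 from each side ⇒ sub: (x^2) - 5 = -1.
Step 5. [(x^2) - 5 = -1] add 5: x sits inside (… - 5) ⇒ sub: x^2 = 4.
Step 6. [x^2 = 4] √ both sides: 4 ≥ 0 gives two branches, so sqrt: x = 2 or -2.

Answer: x ∈ {-2, 2}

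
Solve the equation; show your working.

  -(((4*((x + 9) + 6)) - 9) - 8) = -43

Step 1. [-(((4*((x + 9) + 6)) - 9) - 8) = -43] flip signs both sides, so neg: ((4*((x + 9) + 6)) - 9) - 8 = 43.
Step 2. [((4*((x + 9) + 6)) - 9) - 8 = 43] -8 is outermost — add 8 both sides. So sub: (4*((x + 9) + 6)) - 9 = 51.
Step 3. [(4*((x + 9) + 6)) - 9 = 51] peel the -9: add 9 from each side, so sub: 4*((x + 9) + 6) = 60.
Step 4. [4*((x + 9) + 6) = 60] LHS = 4·(…); ÷4 both sides ⇒ div: (x + 9) + 6 = 15.
Step 5. [(x + 9) + 6 = 15] subtract 6: x sits inside (… + 6). So sub: x + 9 = 9.
Step 6. [x + 9 = 9] 9 comes off first (subtract 9), so sub: x = 0.

Answer: x ∈ {0}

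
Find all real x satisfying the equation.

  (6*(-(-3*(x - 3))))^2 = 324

Step 1. [(6*(-(-3*(x - 3))))^2 = 324] LHS squared, RHS 324 ≥ 0: apply √ (±). So sqrt: 6*(-(-3*(x - 3))) = 18 or -18.
Step 2. [6*(-(-3*(x - 3))) = 18 or -18] 6 out front; divide by 6. So div: -(-3*(x - 3)) = 3 or -3.
Step 3. [-(-3*(x - 3)) = 3 or -3] LHS negated; negate both sides, so neg: -3*(x - 3) = -3 or 3.
Step 4. [-3*(x - 3) = -3 or 3] leading coefficient -3: divide by -3. So div: x - 3 = 1 or -1.
Step 5. [x - 3 = 1 or -1] -3 is outermost — add 3 both sides ⇒ sub: x = 4 or 2.

Answer: x ∈ {2, 4}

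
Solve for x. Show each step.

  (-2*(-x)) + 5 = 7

Step 1. [(-2*(-x)) + 5 = 7] subtract 5: x sits inside (… + 5). So sub: -2*(-x) = 2.
Step 2. [-2*(-x) = 2] -2 out front; divide by -2, so div: -x = -1.
Step 3. [-x = -1] flip signs both sides, so neg: x = 1.

Answer: x ∈ {1}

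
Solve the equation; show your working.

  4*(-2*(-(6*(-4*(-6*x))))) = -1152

Step 1. [4*(-2*(-(6*(-4*(-6*x))))) = -1152] 4·(inner) — divide through by 4. So div: -2*(-(6*(-4*(-6*x)))) = -288.
Step 2. [-2*(-(6*(-4*(-6*x)))) = -288] leading coefficient -2: divide by -2, so div: -(6*(-4*(-6*x))) = 144.
Step 3. [-(6*(-4*(-6*x))) = 144] LHS negated; negate both sides ⇒ neg: 6*(-4*(-6*x)) = -144.
Step 4. [6*(-4*(-6*x)) = -144] leading coefficient 6: divide by 6. So div: -4*(-6*x) = -24.
Step 5. [-4*(-6*x) = -24] leading coefficient -4: divide by -4, so div: -6*x = 6.
Step 6. [-6*x = 6] leading coefficient -6: divide by -6. So div: x = -1.

Answer: x ∈ {-1}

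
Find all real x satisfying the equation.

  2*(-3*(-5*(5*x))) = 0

Step 1. [2*(-3*(-5*(5*x))) = 0] 2·(inner) — divide through by 2 ⇒ div: -3*(-5*(5*x)) = 0.
Step 2. [-3*(-5*(5*x)) = 0] LHS = -3·(…); ÷-3 both sides, so div: -5*(5*x) = 0.
Step 3. [-5*(5*x) = 0] leading coefficient -5: divide by -5, so div: 5*x = 0.
Step 4. [5*x = 0] 5·(inner) — divide through by 5. So div: x = 0.

Answer: x ∈ {0}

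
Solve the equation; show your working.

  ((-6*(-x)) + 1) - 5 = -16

Step 1. [((-6*(-x)) + 1) - 5 = -16] 5 comes off first (add 5) ⇒ sub: (-6*(-x)) + 1 = -11.
Step 2. [(-6*(-x)) + 1 = -11] 1 comes off first (subtract 1) ⇒ sub: -6*(-x) = -12.
Step 3. [-6*(-x) = -12] divide by the outer -6 ⇒ div: -x = 2.
Step 4. [-x = 2] LHS negated; negate both sides ⇒ neg: x = -2.

Answer: x ∈ {-2}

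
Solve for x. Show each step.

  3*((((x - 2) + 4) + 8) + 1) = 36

Step 1. [3*((((x - 2) + 4) + 8) + 1) = 36] 3·(inner) — divide through by 3, so div: (((x - 2) + 4) + 8) + 1 = 12.
Step 2. [(((x - 2) + 4) + 8) + 1 = 12] 1 comes off first (subtract 1). So sub: ((x - 2) + 4) + 8 = 11.
Step 3. [((x - 2) + 4) + 8 = 11] the outer +8 inverts by subtracting 8 ⇒ sub: (x - 2) + 4 = 3.
Step 4. [(x - 2) + 4 = 3] peel the +4: subtract 4 from each side ⇒ sub: x - 2 = -1.
Step 5. [x - 2 = -1] the outer -2 inverts by adding 2. So sub: x = 1.

Answer: x ∈ {1}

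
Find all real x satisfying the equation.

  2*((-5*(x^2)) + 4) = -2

Step 1. [2*((-5*(x^2)) + 4) = -2] 2·(inner) — divide through by 2, so div: (-5*(x^2)) + 4 = -1.
Step 2. [(-5*(x^2)) + 4 = -1] 4 comes off first (subtract 4), so sub: -5*(x^2) = -5.
Step 3. [-5*(x^2) = -5] divide by the outer -5 ⇒ div: x^2 = 1.
Step 4. [x^2 = 1] √ both sides: 1 ≥ 0 gives two branches. So sqrt: x = 1 or -1.

Answer: x ∈ {-1, 1}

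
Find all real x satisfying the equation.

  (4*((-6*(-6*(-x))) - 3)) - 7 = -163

Step 1. [(4*((-6*(-6*(-x))) - 3)) - 7 = -163] -7 is outermost — add 7 both sides ⇒ sub: 4*((-6*(-6*(-x))) - 3) = -156.
Step 2. [4*((-6*(-6*(-x))) - 3) = -156] divide by the outer 4 ⇒ div: (-6*(-6*(-x))) - 3 = -39.
Step 3. [(-6*(-6*(-x))) - 3 = -39] add 3: x sits inside (… - 3), so sub: -6*(-6*(-x)) = -36.
Step 4. [-6*(-6*(-x)) = -36] leading coefficient -6: divide by -6, so div: -6*(-x) = 6.
Step 5. [-6*(-x) = 6] -6 out front; divide by -6. So div: -x = -1.
Step 6. [-x = -1] flip signs both sides ⇒ neg: x = 1.

Answer: x ∈ {1}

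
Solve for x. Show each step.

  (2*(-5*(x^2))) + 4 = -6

Step 1. [(2*(-5*(x^2))) + 4 = -6] the outer +4 inverts by subtracting 4 ⇒ sub: 2*(-5*(x^2)) = -10.
Step 2. [2*(-5*(x^2)) = -10] LHS = 2·(…); ÷2 both sides. So div: -5*(x^2) = -5.
Step 3. [-5*(x^2) = -5] divide by the outer -5, so div: x^2 = 1.
Step 4. [x^2 = 1] √ both sides: 1 ≥ 0 gives two branches. So sqrt: x = 1 or -1.

Answer: x ∈ {-1, 1}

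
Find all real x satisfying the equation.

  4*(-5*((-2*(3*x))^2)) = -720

Step 1. [4*(-5*((-2*(3*x))^2)) = -720] 4·(inner) — divide through by 4. So div: -5*((-2*(3*x))^2) = -180.
Step 2. [-5*((-2*(3*x))^2) = -180] -5 out front; divide by -5, so div: (-2*(3*x))^2 = 36.
Step 3. [(-2*(3*x))^2 = 36] LHS squared, RHS 36 ≥ 0: apply √ (±), so sqrt: -2*(3*x) = 6 or -6.
Step 4. [-2*(3*x) = 6 or -6] leading coefficient -2: divide by -2 ⇒ div: 3*x = -3 or 3.
Step 5. [3*x = -3 or 3] leading coefficient 3: divide by 3, so div: x = -1 or 1.

Answer: x ∈ {-1, 1}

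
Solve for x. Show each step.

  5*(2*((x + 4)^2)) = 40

Step 1. [5*(2*((x + 4)^2)) = 40] leading coefficient 5: divide by 5, so div: 2*((x + 4)^2) = 8.
Step 2. [2*((x + 4)^2) = 8] LHS = 2·(…); ÷2 both sides, so div: (x + 4)^2 = 4.
Step 3. [(x + 4)^2 = 4] 4 ≥ 0, LHS is (·)² — take ±√. So sqrt: x + 4 = 2 or -2.
Step 4. [x + 4 = 2 or -2] +4 is outermost — subtract 4 both sides ⇒ sub: x = -2 or -6.

Answer: x ∈ {-6, -2}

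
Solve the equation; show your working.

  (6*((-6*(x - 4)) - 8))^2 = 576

Step 1. [(6*((-6*(x - 4)) - 8))^2 = 576] LHS squared, RHS 576 ≥ 0: apply √ (±). So sqrt: 6*((-6*(x - 4)) - 8) = 24 or -24.
Step 2. [6*((-6*(x - 4)) - 8) = 24 or -24] 6 out front; divide by 6. So div: (-6*(x - 4)) - 8 = 4 or -4.
Step 3. [(-6*(x - 4)) - 8 = 4 or -4] add 8: x sits inside (… - 8) ⇒ sub: -6*(x - 4) = 12 or 4.
Step 4. [-6*(x - 4) = 12 or 4] LHS = -6·(…); ÷-6 both sides, so div: x - 4 = -2 or -2/3.
Step 5. [x - 4 = -2 or -2/3] peel the -4: add 4 from each side. So sub: x = 2 or 10/3.

Answer: x ∈ {2, 10/3}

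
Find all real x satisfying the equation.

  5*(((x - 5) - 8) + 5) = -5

Step 1. [5*(((x - 5) - 8) + 5) = -5] 5·(inner) — divide through by 5. So div: ((x - 5) - 8) + 5 = -1.
Step 2. [((x - 5) - 8) + 5 = -1] 5 comes off first (subtract 5) ⇒ sub: (x - 5) - 8 = -6.
Step 3. [(x - 5) - 8 = -6] the outer -8 inverts by adding 8. So sub: x - 5 = 2.
Step 4. [x - 5 = 2] the outer -5 inverts by adding 5 ⇒ sub: x = 7.

Answer: x ∈ {7}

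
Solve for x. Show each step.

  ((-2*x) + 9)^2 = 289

Step 1. [((-2*x) + 9)^2 = 289] LHS squared, RHS 289 ≥ 0: apply √ (±), so sqrt: (-2*x) + 9 = 17 or -17.
Step 2. [(-2*x) + 9 = 17 or -17] subtract 9: x sits inside (… + 9). So sub: -2*x = 8 or -26.
Step 3. [-2*x = 8 or -26] leading coefficient -2: divide by -2 ⇒ div: x = -4 or 13.

Answer: x ∈ {-4, 13}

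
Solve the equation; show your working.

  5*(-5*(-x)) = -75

Step 1. [5*(-5*(-x)) = -75] LHS = 5·(…); ÷5 both sides, so div: -5*(-x) = -15.
Step 2. [-5*(-x) = -15] -5·(inner) — divide through by -5. So div: -x = 3.
Step 3. [-x = 3] flip signs both sides, so neg: x = -3.

Answer: x ∈ {-3}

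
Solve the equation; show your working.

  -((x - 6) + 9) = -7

Step 1. [-((x - 6) + 9) = -7] LHS negated; negate both sides. So neg: (x - 6) + 9 = 7.
Step 2. [(x - 6) + 9 = 7] 9 comes off first (subtract 9). So sub: x - 6 = -2.
Step 3. [x - 6 = -2] the outer -6 inverts by adding 6 ⇒ sub: x = 4.

Answer: x ∈ {4}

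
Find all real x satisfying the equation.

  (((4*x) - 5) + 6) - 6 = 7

Step 1. [(((4*x) - 5) + 6) - 6 = 7] -6 is outermost — add 6 both sides, so sub: ((4*x) - 5) + 6 = 13.
Step 2. [((4*x) - 5) + 6 = 13] the outer +6 inverts by subtracting 6. So sub: (4*x) - 5 = 7.
Step 3. [(4*x) - 5 = 7] 5 comes off first (add 5) ⇒ sub: 4*x = 12.
Step 4. [4*x = 12] 4 out front; divide by 4, so div: x = 3.

Answer: x ∈ {3}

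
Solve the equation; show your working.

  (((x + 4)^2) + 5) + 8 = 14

Step 1. [(((x + 4)^2) + 5) + 8 = 14] the outer +8 inverts by subtracting 8. So sub: ((x + 4)^2) + 5 = 6.
Step 2. [((x + 4)^2) + 5 = 6] peel the +5: subtract 5 from each side. So sub: (x + 4)^2 = 1.
Step 3. [(x + 4)^2 = 1] √ both sides: 1 ≥ 0 gives two branches, so sqrt: x + 4 = 1 or -1.
Step 4. [x + 4 = 1 or -1] subtract 4: x sits inside (… + 4), so sub: x = -3 or -5.

Answer: x ∈ {-5, -3}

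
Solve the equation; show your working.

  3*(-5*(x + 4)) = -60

Step 1. [3*(-5*(x + 4)) = -60] leading coefficient 3: divide by 3. So div: -5*(x + 4) = -20.
Step 2. [-5*(x + 4) = -20] -5 out front; divide by -5, so div: x + 4 = 4.
Step 3. [x + 4 = 4] 4 comes off first (subtract 4). So sub: x = 0.

Answer: x ∈ {0}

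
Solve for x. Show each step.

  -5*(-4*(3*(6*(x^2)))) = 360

Step 1. [-5*(-4*(3*(6*(x^2)))) = 360] divide by the outer -5. So div: -4*(3*(6*(x^2))) = -72.
Step 2. [-4*(3*(6*(x^2))) = -72] leading coefficient -4: divide by -4, so div: 3*(6*(x^2)) = 18.
Step 3. [3*(6*(x^2)) = 18] LHS = 3·(…); ÷3 both sides. So div: 6*(x^2) = 6.
Step 4. [6*(x^2) = 6] divide by the outer 6, so div: x^2 = 1.
Step 5. [x^2 = 1] √ both sides: 1 ≥ 0 gives two branches, so sqrt: x = 1 or -1.

Answer: x ∈ {-1, 1}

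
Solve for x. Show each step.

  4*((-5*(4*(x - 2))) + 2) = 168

Step 1. [4*((-5*(4*(x - 2))) + 2) = 168] divide by the outer 4, so div: (-5*(4*(x - 2))) + 2 = 42.
Step 2. [(-5*(4*(x - 2))) + 2 = 42] peel the +2: subtract 2 from each side, so sub: -5*(4*(x - 2)) = 40.
Step 3. [-5*(4*(x - 2)) = 40] leading coefficient -5: divide by -5, so div: 4*(x - 2) = -8.
Step 4. [4*(x - 2) = -8] 4 out front; divide by 4, so div: x - 2 = -2.
Step 5. [x - 2 = -2] peel the -2: add 2 from each side. So sub: x = 0.

Answer: x ∈ {0}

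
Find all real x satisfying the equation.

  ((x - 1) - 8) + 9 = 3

Step 1. [((x - 1) - 8) + 9 = 3] the outer +9 inverts by subtracting 9 ⇒ sub: (x - 1) - 8 = -6.
Step 2. [(x - 1) - 8 = -6] 8 comes off first (add 8) ⇒ sub: x - 1 = 2.
Step 3. [x - 1 = 2] peel the -1: add 1 from each side. So sub: x = 3.

Answer: x ∈ {3}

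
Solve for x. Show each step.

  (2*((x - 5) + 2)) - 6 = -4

Step 1. [(2*((x - 5) + 2)) - 6 = -4] 2 divides every term; factor it out. So factor: ((x - 5) + 2) - 3 = -2.
Step 2. [((x - 5) + 2) - 3 = -2] -3 is outermost — add 3 both sides. So sub: (x - 5) + 2 = 1.
Step 3. [(x - 5) + 2 = 1] 2 comes off first (subtract 2), so sub: x - 5 = -1.
Step 4. [x - 5 = -1] peel the -5: add 5 from each side ⇒ sub: x = 4.

Answer: x ∈ {4}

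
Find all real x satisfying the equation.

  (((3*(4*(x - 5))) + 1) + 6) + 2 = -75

Step 1. [(((3*(4*(x - 5))) + 1) + 6) + 2 = -75] the outer +2 inverts by subtracting 2 ⇒ sub: ((3*(4*(x - 5))) + 1) + 6 = -77.
Step 2. [((3*(4*(x - 5))) + 1) + 6 = -77] subtract 6: x sits inside (… + 6), so sub: (3*(4*(x - 5))) + 1 = -83.
Step 3. [(3*(4*(x - 5))) + 1 = -83] peel the +1: subtract 1 from each side. So sub: 3*(4*(x - 5)) = -84.
Step 4. [3*(4*(x - 5)) = -84] 3·(inner) — divide through by 3, so div: 4*(x - 5) = -28.
Step 5. [4*(x - 5) = -28] LHS = 4·(…); ÷4 both sides, so div: x - 5 = -7.
Step 6. [x - 5 = -7] -5 is outermost — add 5 both sides ⇒ sub: x = -2.

Answer: x ∈ {-2}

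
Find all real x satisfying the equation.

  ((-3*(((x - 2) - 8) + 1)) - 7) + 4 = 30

Step 1. [((-3*(((x - 2) - 8) + 1)) - 7) + 4 = 30] +4 is outermost — subtract 4 both sides ⇒ sub: (-3*(((x - 2) - 8) + 1)) - 7 = 26.
Step 2. [(-3*(((x - 2) - 8) + 1)) - 7 = 26] peel the -7: add 7 from each side. So sub: -3*(((x - 2) - 8) + 1) = 33.
Step 3. [-3*(((x - 2) - 8) + 1) = 33] divide by the outer -3. So div: ((x - 2) - 8) + 1 = -11.
Step 4. [((x - 2) - 8) + 1 = -11] the outer +1 inverts by subtracting 1, so sub: (x - 2) - 8 = -12.
Step 5. [(x - 2) - 8 = -12] add 8: x sits inside (… - 8) ⇒ sub: x - 2 = -4.
Step 6. [x - 2 = -4] -2 is outermost — add 2 both sides, so sub: x = -2.

Answer: x ∈ {-2}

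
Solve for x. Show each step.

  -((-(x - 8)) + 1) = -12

Step 1. [-((-(x - 8)) + 1) = -12] flip signs both sides, so neg: (-(x - 8)) + 1 = 12.
Step 2. [(-(x - 8)) + 1 = 12] 1 comes off first (subtract 1) ⇒ sub: -(x - 8) = 11.
Step 3. [-(x - 8) = 11] LHS negated; negate both sides ⇒ neg: x - 8 = -11.
Step 4. [x - 8 = -11] the outer -8 inverts by adding 8, so sub: x = -3.

Answer: x ∈ {-3}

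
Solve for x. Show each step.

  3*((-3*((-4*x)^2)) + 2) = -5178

Step 1. [3*((-3*((-4*x)^2)) + 2) = -5178] LHS = 3·(…); ÷3 both sides, so div: (-3*((-4*x)^2)) + 2 = -1726.
Step 2. [(-3*((-4*x)^2)) + 2 = -1726] subtract 2: x sits inside (… + 2). So sub: -3*((-4*x)^2) = -1728.
Step 3. [-3*((-4*x)^2) = -1728] leading coefficient -3: divide by -3. So div: (-4*x)^2 = 576.
Step 4. [(-4*x)^2 = 576] LHS squared, RHS 576 ≥ 0: apply √ (±), so sqrt: -4*x = 24 or -24.
Step 5. [-4*x = 24 or -24] divide by the outer -4, so div: x = -6 or 6.

Answer: x ∈ {-6, 6}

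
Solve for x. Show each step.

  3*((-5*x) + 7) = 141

Step 1. [3*((-5*x) + 7) = 141] 3 out front; divide by 3. So div: (-5*x) + 7 = 47.
Step 2. [(-5*x) + 7 = 47] peel the +7: subtract 7 from each side, so sub: -5*x = 40.
Step 3. [-5*x = 40] LHS = -5·(…); ÷-5 both sides, so div: x = -8.

Answer: x ∈ {-8}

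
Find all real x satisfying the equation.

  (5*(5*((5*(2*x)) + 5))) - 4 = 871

Step 1. [(5*(5*((5*(2*x)) + 5))) - 4 = 871] add 4: x sits inside (… - 4). So sub: 5*(5*((5*(2*x)) + 5)) = 875.
Step 2. [5*(5*((5*(2*x)) + 5)) = 875] leading coefficient 5: divide by 5. So div: 5*((5*(2*x)) + 5) = 175.
Step 3. [5*((5*(2*x)) + 5) = 175] leading coefficient 5: divide by 5, so div: (5*(2*x)) + 5 = 35.
Step 4. [(5*(2*x)) + 5 = 35] common factor 5 (LHS and 35) — divide through. So factor: (2*x) + 1 = 7.
Step 5. [(2*x) + 1 = 7] +1 is outermost — subtract 1 both sides ⇒ sub: 2*x = 6.
Step 6. [2*x = 6] 2 out front; divide by 2 ⇒ div: x = 3.

Answer: x ∈ {3}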